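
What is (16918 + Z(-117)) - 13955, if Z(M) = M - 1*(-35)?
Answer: 2881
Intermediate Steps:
Z(M) = 35 + M (Z(M) = M + 35 = 35 + M)
(16918 + Z(-117)) - 13955 = (16918 + (35 - 117)) - 13955 = (16918 - 82) - 13955 = 16836 - 13955 = 2881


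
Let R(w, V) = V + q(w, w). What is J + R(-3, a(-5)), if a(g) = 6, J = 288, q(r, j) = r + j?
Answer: 288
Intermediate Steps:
q(r, j) = j + r
R(w, V) = V + 2*w (R(w, V) = V + (w + w) = V + 2*w)
J + R(-3, a(-5)) = 288 + (6 + 2*(-3)) = 288 + (6 - 6) = 288 + 0 = 288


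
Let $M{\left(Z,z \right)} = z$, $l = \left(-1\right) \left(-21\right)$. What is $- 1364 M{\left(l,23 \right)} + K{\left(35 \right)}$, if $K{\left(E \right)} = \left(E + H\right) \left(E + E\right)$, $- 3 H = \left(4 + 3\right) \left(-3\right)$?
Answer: $-28432$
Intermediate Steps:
$H = 7$ ($H = - \frac{\left(4 + 3\right) \left(-3\right)}{3} = - \frac{7 \left(-3\right)}{3} = \left(- \frac{1}{3}\right) \left(-21\right) = 7$)
$l = 21$
$K{\left(E \right)} = 2 E \left(7 + E\right)$ ($K{\left(E \right)} = \left(E + 7\right) \left(E + E\right) = \left(7 + E\right) 2 E = 2 E \left(7 + E\right)$)
$- 1364 M{\left(l,23 \right)} + K{\left(35 \right)} = \left(-1364\right) 23 + 2 \cdot 35 \left(7 + 35\right) = -31372 + 2 \cdot 35 \cdot 42 = -31372 + 2940 = -28432$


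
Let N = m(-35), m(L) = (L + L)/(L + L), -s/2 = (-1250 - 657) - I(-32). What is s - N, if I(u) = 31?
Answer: 3875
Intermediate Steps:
s = 3876 (s = -2*((-1250 - 657) - 1*31) = -2*(-1907 - 31) = -2*(-1938) = 3876)
m(L) = 1 (m(L) = (2*L)/((2*L)) = (2*L)*(1/(2*L)) = 1)
N = 1
s - N = 3876 - 1*1 = 3876 - 1 = 3875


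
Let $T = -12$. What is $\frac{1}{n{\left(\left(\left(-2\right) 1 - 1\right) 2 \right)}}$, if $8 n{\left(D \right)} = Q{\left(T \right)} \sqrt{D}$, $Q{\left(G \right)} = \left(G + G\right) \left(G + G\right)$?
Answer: $- \frac{i \sqrt{6}}{432} \approx - 0.0056701 i$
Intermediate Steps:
$Q{\left(G \right)} = 4 G^{2}$ ($Q{\left(G \right)} = 2 G 2 G = 4 G^{2}$)
$n{\left(D \right)} = 72 \sqrt{D}$ ($n{\left(D \right)} = \frac{4 \left(-12\right)^{2} \sqrt{D}}{8} = \frac{4 \cdot 144 \sqrt{D}}{8} = \frac{576 \sqrt{D}}{8} = 72 \sqrt{D}$)
$\frac{1}{n{\left(\left(\left(-2\right) 1 - 1\right) 2 \right)}} = \frac{1}{72 \sqrt{\left(\left(-2\right) 1 - 1\right) 2}} = \frac{1}{72 \sqrt{\left(-2 - 1\right) 2}} = \frac{1}{72 \sqrt{\left(-3\right) 2}} = \frac{1}{72 \sqrt{-6}} = \frac{1}{72 i \sqrt{6}} = - \frac{i \sqrt{6}}{432}$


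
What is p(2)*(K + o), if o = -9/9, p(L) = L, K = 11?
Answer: 20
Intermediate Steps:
o = -1 (o = -9*1/9 = -1)
p(2)*(K + o) = 2*(11 - 1) = 2*10 = 20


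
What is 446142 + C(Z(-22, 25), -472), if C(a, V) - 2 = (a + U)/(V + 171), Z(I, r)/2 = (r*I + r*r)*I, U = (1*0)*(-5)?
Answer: 134292644/301 ≈ 4.4616e+5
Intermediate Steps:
U = 0 (U = 0*(-5) = 0)
Z(I, r) = 2*I*(r**2 + I*r) (Z(I, r) = 2*((r*I + r*r)*I) = 2*((I*r + r**2)*I) = 2*((r**2 + I*r)*I) = 2*(I*(r**2 + I*r)) = 2*I*(r**2 + I*r))
C(a, V) = 2 + a/(171 + V) (C(a, V) = 2 + (a + 0)/(V + 171) = 2 + a/(171 + V))
446142 + C(Z(-22, 25), -472) = 446142 + (342 + 2*(-22)*25*(-22 + 25) + 2*(-472))/(171 - 472) = 446142 + (342 + 2*(-22)*25*3 - 944)/(-301) = 446142 - (342 - 3300 - 944)/301 = 446142 - 1/301*(-3902) = 446142 + 3902/301 = 134292644/301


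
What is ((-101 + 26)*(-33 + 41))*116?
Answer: -69600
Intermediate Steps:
((-101 + 26)*(-33 + 41))*116 = -75*8*116 = -600*116 = -69600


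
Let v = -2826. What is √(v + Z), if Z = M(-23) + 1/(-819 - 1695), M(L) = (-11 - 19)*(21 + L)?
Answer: 5*I*√699266586/2514 ≈ 52.593*I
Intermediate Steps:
M(L) = -630 - 30*L (M(L) = -30*(21 + L) = -630 - 30*L)
Z = 150839/2514 (Z = (-630 - 30*(-23)) + 1/(-819 - 1695) = (-630 + 690) + 1/(-2514) = 60 - 1/2514 = 150839/2514 ≈ 60.000)
√(v + Z) = √(-2826 + 150839/2514) = √(-6953725/2514) = 5*I*√699266586/2514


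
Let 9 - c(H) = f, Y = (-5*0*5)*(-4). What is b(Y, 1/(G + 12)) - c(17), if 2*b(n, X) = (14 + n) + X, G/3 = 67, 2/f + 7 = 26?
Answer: -15317/8094 ≈ -1.8924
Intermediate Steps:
f = 2/19 (f = 2/(-7 + 26) = 2/19 ≈ 0.10526)
G = 201 (G = 3*67 = 201)
Y = 0 (Y = (0*5)*(-4) = 0*(-4) = 0)
b(n, X) = 7 + X/2 + n/2 (b(n, X) = ((14 + n) + X)/2 = (14 + X + n)/2 = 7 + X/2 + n/2)
c(H) = 169/19 (c(H) = 9 - 1*2/19 = 9 - 2/19 = 169/19)
b(Y, 1/(G + 12)) - c(17) = (7 + 1/(2*(201 + 12)) + (½)*0) - 1*169/19 = (7 + (½)/213 + 0) - 169/19 = (7 + (½)*(1/213) + 0) - 169/19 = (7 + 1/426 + 0) - 169/19 = 2983/426 - 169/19 = -15317/8094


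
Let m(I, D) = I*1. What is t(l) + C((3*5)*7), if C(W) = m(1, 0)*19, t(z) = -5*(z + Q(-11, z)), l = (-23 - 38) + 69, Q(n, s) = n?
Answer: 34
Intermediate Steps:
l = 8 (l = -61 + 69 = 8)
m(I, D) = I
t(z) = 55 - 5*z (t(z) = -5*(z - 11) = -5*(-11 + z) = 55 - 5*z)
C(W) = 19 (C(W) = 1*19 = 19)
t(l) + C((3*5)*7) = (55 - 5*8) + 19 = (55 - 40) + 19 = 15 + 19 = 34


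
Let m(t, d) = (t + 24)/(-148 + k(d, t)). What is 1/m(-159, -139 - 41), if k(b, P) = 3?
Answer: 29/27 ≈ 1.0741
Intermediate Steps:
m(t, d) = -24/145 - t/145 (m(t, d) = (t + 24)/(-148 + 3) = (24 + t)/(-145) = (24 + t)*(-1/145) = -24/145 - t/145)
1/m(-159, -139 - 41) = 1/(-24/145 - 1/145*(-159)) = 1/(-24/145 + 159/145) = 1/(27/29) = 29/27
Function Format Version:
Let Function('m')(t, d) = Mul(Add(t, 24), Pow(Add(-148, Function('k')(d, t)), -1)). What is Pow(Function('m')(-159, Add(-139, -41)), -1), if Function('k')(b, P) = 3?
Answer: Rational(29, 27) ≈ 1.0741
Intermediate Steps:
Function('m')(t, d) = Add(Rational(-24, 145), Mul(Rational(-1, 145), t)) (Function('m')(t, d) = Mul(Add(t, 24), Pow(Add(-148, 3), -1)) = Mul(Add(24, t), Pow(-145, -1)) = Mul(Add(24, t), Rational(-1, 145)) = Add(Rational(-24, 145), Mul(Rational(-1, 145), t)))
Pow(Function('m')(-159, Add(-139, -41)), -1) = Pow(Add(Rational(-24, 145), Mul(Rational(-1, 145), -159)), -1) = Pow(Add(Rational(-24, 145), Rational(159, 145)), -1) = Pow(Rational(27, 29), -1) = Rational(29, 27)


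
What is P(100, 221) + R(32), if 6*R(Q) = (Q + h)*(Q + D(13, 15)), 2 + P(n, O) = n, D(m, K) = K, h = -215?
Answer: -2671/2 ≈ -1335.5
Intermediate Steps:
P(n, O) = -2 + n
R(Q) = (-215 + Q)*(15 + Q)/6 (R(Q) = ((Q - 215)*(Q + 15))/6 = ((-215 + Q)*(15 + Q))/6 = (-215 + Q)*(15 + Q)/6)
P(100, 221) + R(32) = (-2 + 100) + (-1075/2 - 100/3*32 + (⅙)*32²) = 98 + (-1075/2 - 3200/3 + (⅙)*1024) = 98 + (-1075/2 - 3200/3 + 512/3) = 98 - 2867/2 = -2671/2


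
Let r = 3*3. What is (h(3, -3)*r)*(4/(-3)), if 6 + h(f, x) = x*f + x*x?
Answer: 72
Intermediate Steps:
h(f, x) = -6 + x² + f*x (h(f, x) = -6 + (x*f + x*x) = -6 + (f*x + x²) = -6 + (x² + f*x) = -6 + x² + f*x)
r = 9
(h(3, -3)*r)*(4/(-3)) = ((-6 + (-3)² + 3*(-3))*9)*(4/(-3)) = ((-6 + 9 - 9)*9)*(4*(-⅓)) = -6*9*(-4/3) = -54*(-4/3) = 72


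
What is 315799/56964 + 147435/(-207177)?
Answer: 19009267361/3933876876 ≈ 4.8322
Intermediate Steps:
315799/56964 + 147435/(-207177) = 315799*(1/56964) + 147435*(-1/207177) = 315799/56964 - 49145/69059 = 19009267361/3933876876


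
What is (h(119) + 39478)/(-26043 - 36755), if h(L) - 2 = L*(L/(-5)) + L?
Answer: -91917/156995 ≈ -0.58548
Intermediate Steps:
h(L) = 2 + L - L²/5 (h(L) = 2 + (L*(L/(-5)) + L) = 2 + (L*(L*(-⅕)) + L) = 2 + (L*(-L/5) + L) = 2 + (-L²/5 + L) = 2 + (L - L²/5) = 2 + L - L²/5)
(h(119) + 39478)/(-26043 - 36755) = ((2 + 119 - ⅕*119²) + 39478)/(-26043 - 36755) = ((2 + 119 - ⅕*14161) + 39478)/(-62798) = ((2 + 119 - 14161/5) + 39478)*(-1/62798) = (-13556/5 + 39478)*(-1/62798) = (183834/5)*(-1/62798) = -91917/156995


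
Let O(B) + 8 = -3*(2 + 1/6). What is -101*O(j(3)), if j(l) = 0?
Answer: 2929/2 ≈ 1464.5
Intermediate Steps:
O(B) = -29/2 (O(B) = -8 - 3*(2 + 1/6) = -8 - 3*(2 + ⅙) = -8 - 3*13/6 = -8 - 13/2 = -29/2)
-101*O(j(3)) = -101*(-29/2) = 2929/2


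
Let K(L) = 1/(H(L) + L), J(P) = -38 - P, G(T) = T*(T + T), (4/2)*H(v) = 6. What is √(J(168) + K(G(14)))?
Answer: 3*I*√3571195/395 ≈ 14.353*I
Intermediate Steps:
H(v) = 3 (H(v) = (½)*6 = 3)
G(T) = 2*T² (G(T) = T*(2*T) = 2*T²)
K(L) = 1/(3 + L)
√(J(168) + K(G(14))) = √((-38 - 1*168) + 1/(3 + 2*14²)) = √((-38 - 168) + 1/(3 + 2*196)) = √(-206 + 1/(3 + 392)) = √(-206 + 1/395) = √(-81369/395) = 3*I*√3571195/395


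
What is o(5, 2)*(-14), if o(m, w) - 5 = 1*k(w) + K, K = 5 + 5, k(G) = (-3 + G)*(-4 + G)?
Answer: -238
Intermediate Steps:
k(G) = (-4 + G)*(-3 + G)
K = 10
o(m, w) = 27 + w² - 7*w (o(m, w) = 5 + (1*(12 + w² - 7*w) + 10) = 5 + ((12 + w² - 7*w) + 10) = 5 + (22 + w² - 7*w) = 27 + w² - 7*w)
o(5, 2)*(-14) = (27 + 2² - 7*2)*(-14) = (27 + 4 - 14)*(-14) = 17*(-14) = -238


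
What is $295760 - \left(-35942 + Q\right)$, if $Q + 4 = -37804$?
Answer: $369510$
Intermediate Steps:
$Q = -37808$ ($Q = -4 - 37804 = -37808$)
$295760 - \left(-35942 + Q\right) = 295760 - \left(-35942 - 37808\right) = 295760 - -73750 = 295760 + 73750 = 369510$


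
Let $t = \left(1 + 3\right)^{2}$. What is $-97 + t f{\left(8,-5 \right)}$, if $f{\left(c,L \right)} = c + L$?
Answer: $-49$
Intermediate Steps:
$t = 16$ ($t = 4^{2} = 16$)
$f{\left(c,L \right)} = L + c$
$-97 + t f{\left(8,-5 \right)} = -97 + 16 \left(-5 + 8\right) = -97 + 16 \cdot 3 = -97 + 48 = -49$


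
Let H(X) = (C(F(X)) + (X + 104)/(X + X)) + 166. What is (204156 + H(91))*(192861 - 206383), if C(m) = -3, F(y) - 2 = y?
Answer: -19339712041/7 ≈ -2.7628e+9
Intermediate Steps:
F(y) = 2 + y
H(X) = 163 + (104 + X)/(2*X) (H(X) = (-3 + (X + 104)/(X + X)) + 166 = (-3 + (104 + X)/((2*X))) + 166 = (-3 + (104 + X)*(1/(2*X))) + 166 = (-3 + (104 + X)/(2*X)) + 166 = 163 + (104 + X)/(2*X))
(204156 + H(91))*(192861 - 206383) = (204156 + (327/2 + 52/91))*(192861 - 206383) = (204156 + (327/2 + 52*(1/91)))*(-13522) = (204156 + (327/2 + 4/7))*(-13522) = (204156 + 2297/14)*(-13522) = (2860481/14)*(-13522) = -19339712041/7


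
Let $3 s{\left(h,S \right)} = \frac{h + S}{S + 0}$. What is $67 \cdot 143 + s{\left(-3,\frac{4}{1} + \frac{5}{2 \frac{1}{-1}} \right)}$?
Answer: $\frac{28742}{3} \approx 9580.7$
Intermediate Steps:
$s{\left(h,S \right)} = \frac{S + h}{3 S}$ ($s{\left(h,S \right)} = \frac{\left(h + S\right) \frac{1}{S + 0}}{3} = \frac{\left(S + h\right) \frac{1}{S}}{3} = \frac{\frac{1}{S} \left(S + h\right)}{3} = \frac{S + h}{3 S}$)
$67 \cdot 143 + s{\left(-3,\frac{4}{1} + \frac{5}{2 \frac{1}{-1}} \right)} = 67 \cdot 143 + \frac{\left(\frac{4}{1} + \frac{5}{2 \frac{1}{-1}}\right) - 3}{3 \left(\frac{4}{1} + \frac{5}{2 \frac{1}{-1}}\right)} = 9581 + \frac{\left(4 \cdot 1 + \frac{5}{2 \left(-1\right)}\right) - 3}{3 \left(4 \cdot 1 + \frac{5}{2 \left(-1\right)}\right)} = 9581 + \frac{\left(4 + \frac{5}{-2}\right) - 3}{3 \left(4 + \frac{5}{-2}\right)} = 9581 + \frac{\left(4 + 5 \left(- \frac{1}{2}\right)\right) - 3}{3 \left(4 + 5 \left(- \frac{1}{2}\right)\right)} = 9581 + \frac{\left(4 - \frac{5}{2}\right) - 3}{3 \left(4 - \frac{5}{2}\right)} = 9581 + \frac{\frac{3}{2} - 3}{3 \cdot \frac{3}{2}} = 9581 + \frac{1}{3} \cdot \frac{2}{3} \left(- \frac{3}{2}\right) = 9581 - \frac{1}{3} = \frac{28742}{3}$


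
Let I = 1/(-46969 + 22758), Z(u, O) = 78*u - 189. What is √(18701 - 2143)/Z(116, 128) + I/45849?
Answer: -1/1110050139 + √16558/8859 ≈ 0.014525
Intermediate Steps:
Z(u, O) = -189 + 78*u
I = -1/24211 (I = 1/(-24211) = -1/24211 ≈ -4.1304e-5)
√(18701 - 2143)/Z(116, 128) + I/45849 = √(18701 - 2143)/(-189 + 78*116) - 1/24211/45849 = √16558/(-189 + 9048) - 1/24211*1/45849 = √16558/8859 - 1/1110050139 = -1/1110050139 + √16558/8859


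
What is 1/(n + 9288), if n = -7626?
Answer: 1/1662 ≈ 0.00060168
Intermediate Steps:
1/(n + 9288) = 1/(-7626 + 9288) = 1/1662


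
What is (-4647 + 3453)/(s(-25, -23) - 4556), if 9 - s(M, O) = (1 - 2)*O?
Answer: 597/2285 ≈ 0.26127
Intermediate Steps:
s(M, O) = 9 + O (s(M, O) = 9 - (1 - 2)*O = 9 - (-1)*O = 9 + O)
(-4647 + 3453)/(s(-25, -23) - 4556) = (-4647 + 3453)/((9 - 23) - 4556) = -1194/(-14 - 4556) = -1194/(-4570) = -1194*(-1/4570) = 597/2285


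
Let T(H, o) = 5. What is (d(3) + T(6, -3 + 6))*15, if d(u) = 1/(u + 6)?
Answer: 230/3 ≈ 76.667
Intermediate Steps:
d(u) = 1/(6 + u)
(d(3) + T(6, -3 + 6))*15 = (1/(6 + 3) + 5)*15 = (1/9 + 5)*15 = (⅑ + 5)*15 = (46/9)*15 = 230/3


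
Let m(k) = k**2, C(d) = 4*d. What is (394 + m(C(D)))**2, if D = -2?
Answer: 209764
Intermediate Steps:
(394 + m(C(D)))**2 = (394 + (4*(-2))**2)**2 = (394 + (-8)**2)**2 = (394 + 64)**2 = 458**2 = 209764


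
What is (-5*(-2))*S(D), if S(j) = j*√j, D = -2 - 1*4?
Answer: -60*I*√6 ≈ -146.97*I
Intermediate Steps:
D = -6 (D = -2 - 4 = -6)
S(j) = j^(3/2)
(-5*(-2))*S(D) = (-5*(-2))*(-6)^(3/2) = 10*(-6*I*√6) = -60*I*√6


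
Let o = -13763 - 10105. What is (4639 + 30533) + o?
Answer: 11304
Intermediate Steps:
o = -23868
(4639 + 30533) + o = (4639 + 30533) - 23868 = 35172 - 23868 = 11304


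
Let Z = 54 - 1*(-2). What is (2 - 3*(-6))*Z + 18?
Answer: 1138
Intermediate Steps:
Z = 56 (Z = 54 + 2 = 56)
(2 - 3*(-6))*Z + 18 = (2 - 3*(-6))*56 + 18 = (2 + 18)*56 + 18 = 20*56 + 18 = 1120 + 18 = 1138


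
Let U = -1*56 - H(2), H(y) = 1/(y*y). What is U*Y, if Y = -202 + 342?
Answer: -7875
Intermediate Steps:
H(y) = y**(-2)
U = -225/4 (U = -1*56 - 1/2**2 = -56 - 1*1/4 = -56 - 1/4 = -225/4 ≈ -56.250)
Y = 140
U*Y = -225/4*140 = -7875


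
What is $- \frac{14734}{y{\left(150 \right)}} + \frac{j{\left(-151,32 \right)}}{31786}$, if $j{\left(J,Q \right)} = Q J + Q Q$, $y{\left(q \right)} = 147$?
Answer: $- \frac{234447350}{2336271} \approx -100.35$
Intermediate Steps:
$j{\left(J,Q \right)} = Q^{2} + J Q$ ($j{\left(J,Q \right)} = J Q + Q^{2} = Q^{2} + J Q$)
$- \frac{14734}{y{\left(150 \right)}} + \frac{j{\left(-151,32 \right)}}{31786} = - \frac{14734}{147} + \frac{32 \left(-151 + 32\right)}{31786} = \left(-14734\right) \frac{1}{147} + 32 \left(-119\right) \frac{1}{31786} = - \frac{14734}{147} - \frac{1904}{15893} = - \frac{234447350}{2336271}$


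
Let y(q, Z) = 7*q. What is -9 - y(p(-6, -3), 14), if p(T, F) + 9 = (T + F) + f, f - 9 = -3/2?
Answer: 129/2 ≈ 64.500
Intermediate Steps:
f = 15/2 (f = 9 - 3/2 = 15/2 ≈ 7.5000)
p(T, F) = -3/2 + F + T (p(T, F) = -9 + ((T + F) + 15/2) = -9 + ((F + T) + 15/2) = -9 + (15/2 + F + T) = -3/2 + F + T)
-9 - y(p(-6, -3), 14) = -9 - 7*(-3/2 - 3 - 6) = -9 - 7*(-21)/2 = -9 - 1*(-147/2) = -9 + 147/2 = 129/2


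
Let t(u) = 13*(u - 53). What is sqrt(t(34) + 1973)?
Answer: sqrt(1726) ≈ 41.545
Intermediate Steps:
t(u) = -689 + 13*u (t(u) = 13*(-53 + u) = -689 + 13*u)
sqrt(t(34) + 1973) = sqrt((-689 + 13*34) + 1973) = sqrt((-689 + 442) + 1973) = sqrt(-247 + 1973) = sqrt(1726)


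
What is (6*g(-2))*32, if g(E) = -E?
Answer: 384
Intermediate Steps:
(6*g(-2))*32 = (6*(-1*(-2)))*32 = (6*2)*32 = 12*32 = 384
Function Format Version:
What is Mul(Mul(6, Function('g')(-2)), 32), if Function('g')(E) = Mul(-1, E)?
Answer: 384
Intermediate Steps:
Mul(Mul(6, Function('g')(-2)), 32) = Mul(Mul(6, Mul(-1, -2)), 32) = Mul(Mul(6, 2), 32) = Mul(12, 32) = 384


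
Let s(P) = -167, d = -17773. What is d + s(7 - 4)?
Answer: -17940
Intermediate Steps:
d + s(7 - 4) = -17773 - 167 = -17940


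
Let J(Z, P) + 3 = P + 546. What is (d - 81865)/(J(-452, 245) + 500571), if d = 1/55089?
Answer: -4509860984/27619365951 ≈ -0.16329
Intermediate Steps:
J(Z, P) = 543 + P (J(Z, P) = -3 + (P + 546) = -3 + (546 + P) = 543 + P)
d = 1/55089 ≈ 1.8152e-5
(d - 81865)/(J(-452, 245) + 500571) = (1/55089 - 81865)/((543 + 245) + 500571) = -4509860984/(55089*(788 + 500571)) = -4509860984/55089/501359 = -4509860984/55089*1/501359 = -4509860984/27619365951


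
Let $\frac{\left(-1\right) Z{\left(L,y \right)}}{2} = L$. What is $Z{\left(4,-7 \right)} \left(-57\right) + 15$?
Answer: $471$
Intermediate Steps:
$Z{\left(L,y \right)} = - 2 L$
$Z{\left(4,-7 \right)} \left(-57\right) + 15 = \left(-2\right) 4 \left(-57\right) + 15 = \left(-8\right) \left(-57\right) + 15 = 456 + 15 = 471$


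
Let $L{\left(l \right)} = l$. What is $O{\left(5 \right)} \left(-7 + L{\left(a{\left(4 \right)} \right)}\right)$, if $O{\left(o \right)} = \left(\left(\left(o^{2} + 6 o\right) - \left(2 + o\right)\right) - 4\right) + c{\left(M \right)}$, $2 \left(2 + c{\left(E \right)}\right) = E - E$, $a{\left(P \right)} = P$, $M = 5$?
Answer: $-126$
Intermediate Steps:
$c{\left(E \right)} = -2$ ($c{\left(E \right)} = -2 + \frac{E - E}{2} = -2 + \frac{1}{2} \cdot 0 = -2 + 0 = -2$)
$O{\left(o \right)} = -8 + o^{2} + 5 o$ ($O{\left(o \right)} = \left(\left(\left(o^{2} + 6 o\right) - \left(2 + o\right)\right) - 4\right) - 2 = \left(\left(-2 + o^{2} + 5 o\right) - 4\right) - 2 = \left(-6 + o^{2} + 5 o\right) - 2 = -8 + o^{2} + 5 o$)
$O{\left(5 \right)} \left(-7 + L{\left(a{\left(4 \right)} \right)}\right) = \left(-8 + 5^{2} + 5 \cdot 5\right) \left(-7 + 4\right) = \left(-8 + 25 + 25\right) \left(-3\right) = 42 \left(-3\right) = -126$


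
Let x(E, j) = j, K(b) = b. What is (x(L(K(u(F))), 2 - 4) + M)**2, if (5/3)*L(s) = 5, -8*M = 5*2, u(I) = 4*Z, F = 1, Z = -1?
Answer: 169/16 ≈ 10.563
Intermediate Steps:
u(I) = -4 (u(I) = 4*(-1) = -4)
M = -5/4 (M = -5*2/8 = -1/8*10 = -5/4 ≈ -1.2500)
L(s) = 3 (L(s) = (3/5)*5 = 3)
(x(L(K(u(F))), 2 - 4) + M)**2 = ((2 - 4) - 5/4)**2 = (-2 - 5/4)**2 = (-13/4)**2 = 169/16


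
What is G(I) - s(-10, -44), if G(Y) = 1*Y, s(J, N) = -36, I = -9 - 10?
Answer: 17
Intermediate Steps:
I = -19
G(Y) = Y
G(I) - s(-10, -44) = -19 - 1*(-36) = -19 + 36 = 17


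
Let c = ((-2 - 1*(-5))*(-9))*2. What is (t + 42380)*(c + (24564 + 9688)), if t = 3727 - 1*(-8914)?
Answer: 1881608158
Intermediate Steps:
t = 12641 (t = 3727 + 8914 = 12641)
c = -54 (c = ((-2 + 5)*(-9))*2 = (3*(-9))*2 = -27*2 = -54)
(t + 42380)*(c + (24564 + 9688)) = (12641 + 42380)*(-54 + (24564 + 9688)) = 55021*(-54 + 34252) = 55021*34198 = 1881608158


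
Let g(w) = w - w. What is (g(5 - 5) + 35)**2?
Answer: 1225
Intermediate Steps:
g(w) = 0
(g(5 - 5) + 35)**2 = (0 + 35)**2 = 35**2 = 1225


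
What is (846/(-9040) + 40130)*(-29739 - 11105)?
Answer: -1852144464347/1130 ≈ -1.6391e+9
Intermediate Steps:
(846/(-9040) + 40130)*(-29739 - 11105) = (846*(-1/9040) + 40130)*(-40844) = (-423/4520 + 40130)*(-40844) = (181387177/4520)*(-40844) = -1852144464347/1130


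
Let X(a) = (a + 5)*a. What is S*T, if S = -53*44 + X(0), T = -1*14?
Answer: 32648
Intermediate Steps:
X(a) = a*(5 + a) (X(a) = (5 + a)*a = a*(5 + a))
T = -14
S = -2332 (S = -53*44 + 0*(5 + 0) = -2332 + 0*5 = -2332 + 0 = -2332)
S*T = -2332*(-14) = 32648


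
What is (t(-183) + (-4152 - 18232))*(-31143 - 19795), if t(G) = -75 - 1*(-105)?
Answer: 1138668052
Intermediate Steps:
t(G) = 30 (t(G) = -75 + 105 = 30)
(t(-183) + (-4152 - 18232))*(-31143 - 19795) = (30 + (-4152 - 18232))*(-31143 - 19795) = (30 - 22384)*(-50938) = -22354*(-50938) = 1138668052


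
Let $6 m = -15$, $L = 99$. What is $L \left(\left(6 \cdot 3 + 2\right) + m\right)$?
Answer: $\frac{3465}{2} \approx 1732.5$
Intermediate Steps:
$m = - \frac{5}{2}$ ($m = \frac{1}{6} \left(-15\right) = - \frac{5}{2} \approx -2.5$)
$L \left(\left(6 \cdot 3 + 2\right) + m\right) = 99 \left(\left(6 \cdot 3 + 2\right) - \frac{5}{2}\right) = 99 \left(\left(18 + 2\right) - \frac{5}{2}\right) = 99 \left(20 - \frac{5}{2}\right) = 99 \cdot \frac{35}{2} = \frac{3465}{2}$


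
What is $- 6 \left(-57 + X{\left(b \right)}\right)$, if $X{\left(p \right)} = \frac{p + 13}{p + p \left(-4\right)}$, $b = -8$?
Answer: $\frac{1363}{4} \approx 340.75$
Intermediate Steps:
$X{\left(p \right)} = - \frac{13 + p}{3 p}$ ($X{\left(p \right)} = \frac{13 + p}{p - 4 p} = \frac{13 + p}{\left(-3\right) p} = \left(13 + p\right) \left(- \frac{1}{3 p}\right) = - \frac{13 + p}{3 p}$)
$- 6 \left(-57 + X{\left(b \right)}\right) = - 6 \left(-57 + \frac{-13 - -8}{3 \left(-8\right)}\right) = - 6 \left(-57 + \frac{1}{3} \left(- \frac{1}{8}\right) \left(-13 + 8\right)\right) = - 6 \left(-57 + \frac{1}{3} \left(- \frac{1}{8}\right) \left(-5\right)\right) = - 6 \left(-57 + \frac{5}{24}\right) = \left(-6\right) \left(- \frac{1363}{24}\right) = \frac{1363}{4}$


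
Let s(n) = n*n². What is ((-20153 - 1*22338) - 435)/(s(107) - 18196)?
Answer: -42926/1206847 ≈ -0.035569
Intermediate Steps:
s(n) = n³
((-20153 - 1*22338) - 435)/(s(107) - 18196) = ((-20153 - 1*22338) - 435)/(107³ - 18196) = ((-20153 - 22338) - 435)/(1225043 - 18196) = (-42491 - 435)/1206847 = -42926*1/1206847 = -42926/1206847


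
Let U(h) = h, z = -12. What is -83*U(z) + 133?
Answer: 1129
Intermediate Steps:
-83*U(z) + 133 = -83*(-12) + 133 = 996 + 133 = 1129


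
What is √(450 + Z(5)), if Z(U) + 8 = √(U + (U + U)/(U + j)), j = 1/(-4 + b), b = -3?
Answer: √(127738 + 34*√510)/17 ≈ 21.087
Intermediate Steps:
j = -⅐ (j = 1/(-4 - 3) = 1/(-7) = -⅐ ≈ -0.14286)
Z(U) = -8 + √(U + 2*U/(-⅐ + U)) (Z(U) = -8 + √(U + (U + U)/(U - ⅐)) = -8 + √(U + (2*U)/(-⅐ + U)) = -8 + √(U + 2*U/(-⅐ + U)))
√(450 + Z(5)) = √(450 + (-8 + √(5*(13 + 7*5)/(-1 + 7*5)))) = √(450 + (-8 + √(5*(13 + 35)/(-1 + 35)))) = √(450 + (-8 + √(5*48/34))) = √(450 + (-8 + √(5*(1/34)*48))) = √(450 + (-8 + √(120/17))) = √(450 + (-8 + 2*√510/17)) = √(442 + 2*√510/17)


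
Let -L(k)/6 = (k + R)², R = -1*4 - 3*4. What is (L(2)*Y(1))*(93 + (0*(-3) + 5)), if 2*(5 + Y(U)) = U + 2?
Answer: 403368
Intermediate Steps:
R = -16 (R = -4 - 12 = -16)
Y(U) = -4 + U/2 (Y(U) = -5 + (U + 2)/2 = -5 + (2 + U)/2 = -5 + (1 + U/2) = -4 + U/2)
L(k) = -6*(-16 + k)² (L(k) = -6*(k - 16)² = -6*(-16 + k)²)
(L(2)*Y(1))*(93 + (0*(-3) + 5)) = ((-6*(-16 + 2)²)*(-4 + (½)*1))*(93 + (0*(-3) + 5)) = ((-6*(-14)²)*(-4 + ½))*(93 + (0 + 5)) = (-6*196*(-7/2))*(93 + 5) = -1176*(-7/2)*98 = 4116*98 = 403368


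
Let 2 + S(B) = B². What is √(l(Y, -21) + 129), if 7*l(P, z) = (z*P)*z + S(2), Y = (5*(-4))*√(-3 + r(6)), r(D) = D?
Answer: √(6335 - 61740*√3)/7 ≈ 45.311*I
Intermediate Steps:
S(B) = -2 + B²
Y = -20*√3 (Y = (5*(-4))*√(-3 + 6) = -20*√3 ≈ -34.641)
l(P, z) = 2/7 + P*z²/7 (l(P, z) = ((z*P)*z + (-2 + 2²))/7 = ((P*z)*z + (-2 + 4))/7 = (P*z² + 2)/7 = (2 + P*z²)/7 = 2/7 + P*z²/7)
√(l(Y, -21) + 129) = √((2/7 + (⅐)*(-20*√3)*(-21)²) + 129) = √((2/7 + (⅐)*(-20*√3)*441) + 129) = √((2/7 - 1260*√3) + 129) = √(905/7 - 1260*√3)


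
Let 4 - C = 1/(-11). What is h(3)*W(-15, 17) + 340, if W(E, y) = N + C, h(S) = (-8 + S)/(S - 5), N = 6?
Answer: 8035/22 ≈ 365.23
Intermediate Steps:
C = 45/11 (C = 4 - 1/(-11) = 4 - 1*(-1/11) = 4 + 1/11 = 45/11 ≈ 4.0909)
h(S) = (-8 + S)/(-5 + S)
W(E, y) = 111/11 (W(E, y) = 6 + 45/11 = 111/11)
h(3)*W(-15, 17) + 340 = ((-8 + 3)/(-5 + 3))*(111/11) + 340 = (-5/(-2))*(111/11) + 340 = -½*(-5)*(111/11) + 340 = (5/2)*(111/11) + 340 = 555/22 + 340 = 8035/22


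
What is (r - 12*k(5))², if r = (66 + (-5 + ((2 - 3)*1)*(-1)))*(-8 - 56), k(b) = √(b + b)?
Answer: 15746464 + 95232*√10 ≈ 1.6048e+7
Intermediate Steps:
k(b) = √2*√b (k(b) = √(2*b) = √2*√b)
r = -3968 (r = (66 + (-5 - 1*1*(-1)))*(-64) = (66 + (-5 - 1*(-1)))*(-64) = (66 + (-5 + 1))*(-64) = (66 - 4)*(-64) = 62*(-64) = -3968)
(r - 12*k(5))² = (-3968 - 12*√2*√5)² = (-3968 - 12*√10)²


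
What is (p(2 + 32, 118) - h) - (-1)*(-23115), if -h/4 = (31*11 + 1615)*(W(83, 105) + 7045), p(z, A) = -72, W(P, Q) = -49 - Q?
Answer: 53891997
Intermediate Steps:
h = -53915184 (h = -4*(31*11 + 1615)*((-49 - 1*105) + 7045) = -4*(341 + 1615)*((-49 - 105) + 7045) = -7824*(-154 + 7045) = -7824*6891 = -4*13478796 = -53915184)
(p(2 + 32, 118) - h) - (-1)*(-23115) = (-72 - 1*(-53915184)) - (-1)*(-23115) = (-72 + 53915184) - 1*23115 = 53915112 - 23115 = 53891997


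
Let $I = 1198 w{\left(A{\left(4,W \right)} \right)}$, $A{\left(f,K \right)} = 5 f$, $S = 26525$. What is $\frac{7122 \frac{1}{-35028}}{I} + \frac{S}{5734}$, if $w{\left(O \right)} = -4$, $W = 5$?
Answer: $\frac{371031071329}{80206320432} \approx 4.626$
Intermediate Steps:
$I = -4792$ ($I = 1198 \left(-4\right) = -4792$)
$\frac{7122 \frac{1}{-35028}}{I} + \frac{S}{5734} = \frac{7122 \frac{1}{-35028}}{-4792} + \frac{26525}{5734} = 7122 \left(- \frac{1}{35028}\right) \left(- \frac{1}{4792}\right) + 26525 \cdot \frac{1}{5734} = \left(- \frac{1187}{5838}\right) \left(- \frac{1}{4792}\right) + \frac{26525}{5734} = \frac{1187}{27975696} + \frac{26525}{5734} = \frac{371031071329}{80206320432}$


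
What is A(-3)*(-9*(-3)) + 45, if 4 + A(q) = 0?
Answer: -63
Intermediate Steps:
A(q) = -4 (A(q) = -4 + 0 = -4)
A(-3)*(-9*(-3)) + 45 = -(-36)*(-3) + 45 = -4*27 + 45 = -108 + 45 = -63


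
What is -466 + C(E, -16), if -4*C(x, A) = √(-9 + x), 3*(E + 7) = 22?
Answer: -466 - I*√78/12 ≈ -466.0 - 0.73598*I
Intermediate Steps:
E = ⅓ (E = -7 + (⅓)*22 = -7 + 22/3 = ⅓ ≈ 0.33333)
C(x, A) = -√(-9 + x)/4
-466 + C(E, -16) = -466 - √(-9 + ⅓)/4 = -466 - I*√78/12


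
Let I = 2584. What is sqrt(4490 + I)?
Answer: 3*sqrt(786) ≈ 84.107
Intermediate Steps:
sqrt(4490 + I) = sqrt(4490 + 2584) = sqrt(7074) = 3*sqrt(786)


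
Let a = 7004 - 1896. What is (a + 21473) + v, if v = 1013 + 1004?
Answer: 28598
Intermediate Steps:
a = 5108
v = 2017
(a + 21473) + v = (5108 + 21473) + 2017 = 26581 + 2017 = 28598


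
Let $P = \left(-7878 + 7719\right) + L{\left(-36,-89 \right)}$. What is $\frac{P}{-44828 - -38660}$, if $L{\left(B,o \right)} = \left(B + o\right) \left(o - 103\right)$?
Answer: $- \frac{7947}{2056} \approx -3.8653$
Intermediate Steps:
$L{\left(B,o \right)} = \left(-103 + o\right) \left(B + o\right)$ ($L{\left(B,o \right)} = \left(B + o\right) \left(-103 + o\right) = \left(-103 + o\right) \left(B + o\right)$)
$P = 23841$ ($P = \left(-7878 + 7719\right) - \left(-16079 - 7921\right) = -159 + \left(7921 + 3708 + 9167 + 3204\right) = -159 + 24000 = 23841$)
$\frac{P}{-44828 - -38660} = \frac{23841}{-44828 - -38660} = \frac{23841}{-44828 + 38660} = \frac{23841}{-6168} = 23841 \left(- \frac{1}{6168}\right) = - \frac{7947}{2056}$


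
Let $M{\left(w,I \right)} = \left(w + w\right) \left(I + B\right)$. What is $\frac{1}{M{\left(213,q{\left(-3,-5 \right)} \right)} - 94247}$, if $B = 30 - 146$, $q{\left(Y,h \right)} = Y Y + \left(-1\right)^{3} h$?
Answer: $- \frac{1}{137699} \approx -7.2622 \cdot 10^{-6}$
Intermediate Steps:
$q{\left(Y,h \right)} = Y^{2} - h$
$B = -116$
$M{\left(w,I \right)} = 2 w \left(-116 + I\right)$ ($M{\left(w,I \right)} = \left(w + w\right) \left(I - 116\right) = 2 w \left(-116 + I\right)$)
$\frac{1}{M{\left(213,q{\left(-3,-5 \right)} \right)} - 94247} = \frac{1}{2 \cdot 213 \left(-116 + \left(\left(-3\right)^{2} - -5\right)\right) - 94247} = \frac{1}{2 \cdot 213 \left(-116 + \left(9 + 5\right)\right) - 94247} = \frac{1}{2 \cdot 213 \left(-116 + 14\right) - 94247} = \frac{1}{2 \cdot 213 \left(-102\right) - 94247} = \frac{1}{-43452 - 94247} = \frac{1}{-137699} = - \frac{1}{137699}$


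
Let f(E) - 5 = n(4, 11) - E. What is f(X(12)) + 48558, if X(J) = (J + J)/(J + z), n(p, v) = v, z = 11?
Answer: 1117178/23 ≈ 48573.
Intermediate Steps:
X(J) = 2*J/(11 + J) (X(J) = (J + J)/(J + 11) = (2*J)/(11 + J) = 2*J/(11 + J))
f(E) = 16 - E (f(E) = 5 + (11 - E) = 16 - E)
f(X(12)) + 48558 = (16 - 2*12/(11 + 12)) + 48558 = (16 - 2*12/23) + 48558 = (16 - 1*24/23) + 48558 = (16 - 24/23) + 48558 = 344/23 + 48558 = 1117178/23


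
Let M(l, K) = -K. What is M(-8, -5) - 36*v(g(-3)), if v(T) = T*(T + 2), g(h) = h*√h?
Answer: 977 + 216*I*√3 ≈ 977.0 + 374.12*I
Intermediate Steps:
g(h) = h^(3/2)
v(T) = T*(2 + T)
M(-8, -5) - 36*v(g(-3)) = -1*(-5) - 36*(-3)^(3/2)*(2 + (-3)^(3/2)) = 5 - 36*(-3*I*√3)*(2 - 3*I*√3) = 5 - (-108)*I*√3*(2 - 3*I*√3) = 5 + 108*I*√3*(2 - 3*I*√3)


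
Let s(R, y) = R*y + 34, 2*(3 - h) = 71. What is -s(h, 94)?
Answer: 3021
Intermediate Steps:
h = -65/2 (h = 3 - 1/2*71 = 3 - 71/2 = -65/2 ≈ -32.500)
s(R, y) = 34 + R*y
-s(h, 94) = -(34 - 65/2*94) = -(34 - 3055) = -1*(-3021) = 3021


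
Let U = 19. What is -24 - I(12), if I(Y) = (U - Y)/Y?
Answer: -295/12 ≈ -24.583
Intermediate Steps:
I(Y) = (19 - Y)/Y
-24 - I(12) = -24 - (19 - 1*12)/12 = -24 - (19 - 12)/12 = -24 - 7/12 = -295/12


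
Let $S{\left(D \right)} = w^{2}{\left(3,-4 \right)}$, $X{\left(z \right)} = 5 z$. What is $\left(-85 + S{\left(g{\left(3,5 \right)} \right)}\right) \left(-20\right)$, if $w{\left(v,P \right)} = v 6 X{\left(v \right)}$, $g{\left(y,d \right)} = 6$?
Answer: $-1456300$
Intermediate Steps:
$w{\left(v,P \right)} = 30 v^{2}$ ($w{\left(v,P \right)} = v 6 \cdot 5 v = 6 v 5 v = 30 v^{2}$)
$S{\left(D \right)} = 72900$ ($S{\left(D \right)} = \left(30 \cdot 3^{2}\right)^{2} = \left(30 \cdot 9\right)^{2} = 270^{2} = 72900$)
$\left(-85 + S{\left(g{\left(3,5 \right)} \right)}\right) \left(-20\right) = \left(-85 + 72900\right) \left(-20\right) = 72815 \left(-20\right) = -1456300$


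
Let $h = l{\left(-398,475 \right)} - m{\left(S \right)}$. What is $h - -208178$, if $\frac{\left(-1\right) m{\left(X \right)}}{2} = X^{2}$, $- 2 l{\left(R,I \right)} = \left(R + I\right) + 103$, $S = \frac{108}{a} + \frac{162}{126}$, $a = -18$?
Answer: $\frac{10198490}{49} \approx 2.0813 \cdot 10^{5}$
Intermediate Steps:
$S = - \frac{33}{7}$ ($S = \frac{108}{-18} + \frac{162}{126} = 108 \left(- \frac{1}{18}\right) + 162 \cdot \frac{1}{126} = -6 + \frac{9}{7} = - \frac{33}{7} \approx -4.7143$)
$l{\left(R,I \right)} = - \frac{103}{2} - \frac{I}{2} - \frac{R}{2}$ ($l{\left(R,I \right)} = - \frac{\left(R + I\right) + 103}{2} = - \frac{\left(I + R\right) + 103}{2} = - \frac{103 + I + R}{2} = - \frac{103}{2} - \frac{I}{2} - \frac{R}{2}$)
$m{\left(X \right)} = - 2 X^{2}$
$h = - \frac{2232}{49}$ ($h = \left(- \frac{103}{2} - \frac{475}{2} - -199\right) - - 2 \left(- \frac{33}{7}\right)^{2} = \left(- \frac{103}{2} - \frac{475}{2} + 199\right) - \left(-2\right) \frac{1089}{49} = -90 - - \frac{2178}{49} = -90 + \frac{2178}{49} = - \frac{2232}{49} \approx -45.551$)
$h - -208178 = - \frac{2232}{49} - -208178 = - \frac{2232}{49} + 208178 = \frac{10198490}{49}$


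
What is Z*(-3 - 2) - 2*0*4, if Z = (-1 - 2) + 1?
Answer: 10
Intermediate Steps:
Z = -2 (Z = -3 + 1 = -2)
Z*(-3 - 2) - 2*0*4 = -2*(-3 - 2) - 2*0*4 = -2*(-5) + 0*4 = 10 + 0 = 10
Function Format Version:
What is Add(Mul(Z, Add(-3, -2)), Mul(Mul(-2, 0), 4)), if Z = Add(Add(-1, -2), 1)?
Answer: 10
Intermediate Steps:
Z = -2 (Z = Add(-3, 1) = -2)
Add(Mul(Z, Add(-3, -2)), Mul(Mul(-2, 0), 4)) = Add(Mul(-2, Add(-3, -2)), Mul(Mul(-2, 0), 4)) = Add(Mul(-2, -5), Mul(0, 4)) = Add(10, 0) = 10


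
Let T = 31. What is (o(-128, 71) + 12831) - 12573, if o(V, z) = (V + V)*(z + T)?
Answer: -25854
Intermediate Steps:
o(V, z) = 2*V*(31 + z) (o(V, z) = (V + V)*(z + 31) = (2*V)*(31 + z) = 2*V*(31 + z))
(o(-128, 71) + 12831) - 12573 = (2*(-128)*(31 + 71) + 12831) - 12573 = (2*(-128)*102 + 12831) - 12573 = (-26112 + 12831) - 12573 = -13281 - 12573 = -25854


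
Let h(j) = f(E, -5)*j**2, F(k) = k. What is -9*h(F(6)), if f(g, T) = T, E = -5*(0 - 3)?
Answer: 1620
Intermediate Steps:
E = 15 (E = -5*(-3) = 15)
h(j) = -5*j**2
-9*h(F(6)) = -(-45)*6**2 = -(-45)*36 = -9*(-180) = 1620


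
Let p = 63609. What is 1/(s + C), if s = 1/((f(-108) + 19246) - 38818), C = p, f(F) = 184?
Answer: 19388/1233251291 ≈ 1.5721e-5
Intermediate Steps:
C = 63609
s = -1/19388 (s = 1/((184 + 19246) - 38818) = 1/(19430 - 38818) = 1/(-19388) = -1/19388 ≈ -5.1578e-5)
1/(s + C) = 1/(-1/19388 + 63609) = 1/(1233251291/19388) = 19388/1233251291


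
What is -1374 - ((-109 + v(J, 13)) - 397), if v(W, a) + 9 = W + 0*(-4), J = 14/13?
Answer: -11181/13 ≈ -860.08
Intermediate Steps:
J = 14/13 (J = 14*(1/13) = 14/13 ≈ 1.0769)
v(W, a) = -9 + W (v(W, a) = -9 + (W + 0*(-4)) = -9 + (W + 0) = -9 + W)
-1374 - ((-109 + v(J, 13)) - 397) = -1374 - ((-109 + (-9 + 14/13)) - 397) = -1374 - ((-109 - 103/13) - 397) = -1374 - (-1520/13 - 397) = -1374 - 1*(-6681/13) = -1374 + 6681/13 = -11181/13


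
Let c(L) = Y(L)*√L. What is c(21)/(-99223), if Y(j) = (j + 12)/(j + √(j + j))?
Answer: -33*√21/1885237 + 33*√2/1885237 ≈ -5.5460e-5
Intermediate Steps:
Y(j) = (12 + j)/(j + √2*√j) (Y(j) = (12 + j)/(j + √(2*j)) = (12 + j)/(j + √2*√j))
c(L) = √L*(12 + L)/(L + √2*√L) (c(L) = ((12 + L)/(L + √2*√L))*√L = √L*(12 + L)/(L + √2*√L))
c(21)/(-99223) = (√21*(12 + 21)/(21 + √2*√21))/(-99223) = (√21*33/(21 + √42))*(-1/99223) = (33*√21/(21 + √42))*(-1/99223) = -33*√21/(99223*(21 + √42))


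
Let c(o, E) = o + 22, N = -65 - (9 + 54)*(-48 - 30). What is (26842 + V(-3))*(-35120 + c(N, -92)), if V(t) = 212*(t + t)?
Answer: -773466930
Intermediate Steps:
V(t) = 424*t (V(t) = 212*(2*t) = 424*t)
N = 4849 (N = -65 - 63*(-78) = -65 - 1*(-4914) = -65 + 4914 = 4849)
c(o, E) = 22 + o
(26842 + V(-3))*(-35120 + c(N, -92)) = (26842 + 424*(-3))*(-35120 + (22 + 4849)) = (26842 - 1272)*(-35120 + 4871) = 25570*(-30249) = -773466930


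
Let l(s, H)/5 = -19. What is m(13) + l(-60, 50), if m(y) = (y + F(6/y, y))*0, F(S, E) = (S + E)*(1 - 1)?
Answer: -95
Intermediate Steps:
l(s, H) = -95 (l(s, H) = 5*(-19) = -95)
F(S, E) = 0 (F(S, E) = (E + S)*0 = 0)
m(y) = 0 (m(y) = (y + 0)*0 = y*0 = 0)
m(13) + l(-60, 50) = 0 - 95 = -95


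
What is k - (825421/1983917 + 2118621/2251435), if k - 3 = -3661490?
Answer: -16354624210699768457/4466660170895 ≈ -3.6615e+6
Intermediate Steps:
k = -3661487 (k = 3 - 3661490 = -3661487)
k - (825421/1983917 + 2118621/2251435) = -3661487 - (825421/1983917 + 2118621/2251435) = -3661487 - 1*6061549947592/4466660170895 = -3661487 - 6061549947592/4466660170895 = -16354624210699768457/4466660170895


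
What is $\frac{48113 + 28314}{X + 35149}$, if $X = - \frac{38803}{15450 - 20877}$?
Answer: $\frac{414769329}{190792426} \approx 2.1739$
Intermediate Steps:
$X = \frac{38803}{5427}$ ($X = - \frac{38803}{15450 - 20877} = - \frac{38803}{-5427} = \left(-38803\right) \left(- \frac{1}{5427}\right) = \frac{38803}{5427} \approx 7.15$)
$\frac{48113 + 28314}{X + 35149} = \frac{48113 + 28314}{\frac{38803}{5427} + 35149} = \frac{76427}{\frac{190792426}{5427}} = 76427 \cdot \frac{5427}{190792426} = \frac{414769329}{190792426}$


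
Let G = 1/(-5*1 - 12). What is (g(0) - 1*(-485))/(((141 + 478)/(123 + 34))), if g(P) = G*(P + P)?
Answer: 76145/619 ≈ 123.01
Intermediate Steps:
G = -1/17 (G = 1/(-5 - 12) = 1/(-17) = -1/17 ≈ -0.058824)
g(P) = -2*P/17 (g(P) = -(P + P)/17 = -2*P/17)
(g(0) - 1*(-485))/(((141 + 478)/(123 + 34))) = (-2/17*0 - 1*(-485))/(((141 + 478)/(123 + 34))) = (0 + 485)/((619/157)) = 485/((619*(1/157))) = 485/(619/157) = 485*(157/619) = 76145/619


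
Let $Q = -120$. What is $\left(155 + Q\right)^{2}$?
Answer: $1225$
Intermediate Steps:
$\left(155 + Q\right)^{2} = \left(155 - 120\right)^{2} = 35^{2} = 1225$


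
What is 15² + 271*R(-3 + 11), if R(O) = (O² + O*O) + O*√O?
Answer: 34913 + 4336*√2 ≈ 41045.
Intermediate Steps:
R(O) = O^(3/2) + 2*O² (R(O) = (O² + O²) + O^(3/2) = 2*O² + O^(3/2) = O^(3/2) + 2*O²)
15² + 271*R(-3 + 11) = 15² + 271*((-3 + 11)^(3/2) + 2*(-3 + 11)²) = 225 + 271*(8^(3/2) + 2*8²) = 225 + 271*(16*√2 + 2*64) = 225 + 271*(16*√2 + 128) = 225 + 271*(128 + 16*√2) = 225 + (34688 + 4336*√2) = 34913 + 4336*√2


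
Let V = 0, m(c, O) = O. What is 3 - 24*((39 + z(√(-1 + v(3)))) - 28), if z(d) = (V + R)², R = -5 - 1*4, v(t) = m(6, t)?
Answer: -2205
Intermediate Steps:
v(t) = t
R = -9 (R = -5 - 4 = -9)
z(d) = 81 (z(d) = (0 - 9)² = (-9)² = 81)
3 - 24*((39 + z(√(-1 + v(3)))) - 28) = 3 - 24*((39 + 81) - 28) = 3 - 24*(120 - 28) = 3 - 24*92 = 3 - 2208 = -2205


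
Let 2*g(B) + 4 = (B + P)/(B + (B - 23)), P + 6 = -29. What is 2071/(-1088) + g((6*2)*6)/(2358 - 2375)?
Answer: -236287/131648 ≈ -1.7948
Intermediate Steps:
P = -35 (P = -6 - 29 = -35)
g(B) = -2 + (-35 + B)/(2*(-23 + 2*B)) (g(B) = -2 + ((B - 35)/(B + (B - 23)))/2 = -2 + ((-35 + B)/(B + (-23 + B)))/2 = -2 + ((-35 + B)/(-23 + 2*B))/2 = -2 + (-35 + B)/(2*(-23 + 2*B)))
2071/(-1088) + g((6*2)*6)/(2358 - 2375) = 2071/(-1088) + ((57 - 7*6*2*6)/(2*(-23 + 2*((6*2)*6))))/(2358 - 2375) = 2071*(-1/1088) + ((57 - 84*6)/(2*(-23 + 2*(12*6))))/(-17) = -2071/1088 + ((57 - 7*72)/(2*(-23 + 2*72)))*(-1/17) = -2071/1088 + ((57 - 504)/(2*(-23 + 144)))*(-1/17) = -2071/1088 + ((½)*(-447)/121)*(-1/17) = -2071/1088 + ((½)*(1/121)*(-447))*(-1/17) = -2071/1088 - 447/242*(-1/17) = -2071/1088 + 447/4114 = -236287/131648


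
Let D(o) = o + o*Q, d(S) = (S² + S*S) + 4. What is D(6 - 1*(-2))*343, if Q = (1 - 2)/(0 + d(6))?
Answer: 51450/19 ≈ 2707.9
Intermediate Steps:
d(S) = 4 + 2*S² (d(S) = (S² + S²) + 4 = 2*S² + 4 = 4 + 2*S²)
Q = -1/76 (Q = (1 - 2)/(0 + (4 + 2*6²)) = -1/(0 + (4 + 2*36)) = -1/(0 + (4 + 72)) = -1/(0 + 76) = -1/76 ≈ -0.013158)
D(o) = 75*o/76 (D(o) = o + o*(-1/76) = o - o/76 = 75*o/76)
D(6 - 1*(-2))*343 = (75*(6 - 1*(-2))/76)*343 = (75*(6 + 2)/76)*343 = ((75/76)*8)*343 = (150/19)*343 = 51450/19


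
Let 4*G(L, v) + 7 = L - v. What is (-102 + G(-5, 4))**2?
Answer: 11236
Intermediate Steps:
G(L, v) = -7/4 - v/4 + L/4 (G(L, v) = -7/4 + (L - v)/4 = -7/4 + (-v/4 + L/4) = -7/4 - v/4 + L/4)
(-102 + G(-5, 4))**2 = (-102 + (-7/4 - 1/4*4 + (1/4)*(-5)))**2 = (-102 + (-7/4 - 1 - 5/4))**2 = (-102 - 4)**2 = (-106)**2 = 11236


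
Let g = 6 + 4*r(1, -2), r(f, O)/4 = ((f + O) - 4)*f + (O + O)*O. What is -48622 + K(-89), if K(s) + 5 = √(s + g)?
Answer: -48627 + I*√35 ≈ -48627.0 + 5.9161*I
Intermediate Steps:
r(f, O) = 8*O² + 4*f*(-4 + O + f) (r(f, O) = 4*(((f + O) - 4)*f + (O + O)*O) = 4*(((O + f) - 4)*f + (2*O)*O) = 4*((-4 + O + f)*f + 2*O²) = 4*(f*(-4 + O + f) + 2*O²) = 4*(2*O² + f*(-4 + O + f)) = 8*O² + 4*f*(-4 + O + f))
g = 54 (g = 6 + 4*(-16*1 + 4*1² + 8*(-2)² + 4*(-2)*1) = 6 + 4*(-16 + 4*1 + 8*4 - 8) = 6 + 4*(-16 + 4 + 32 - 8) = 6 + 4*12 = 6 + 48 = 54)
K(s) = -5 + √(54 + s) (K(s) = -5 + √(s + 54) = -5 + √(54 + s))
-48622 + K(-89) = -48622 + (-5 + √(54 - 89)) = -48622 + (-5 + √(-35)) = -48622 + (-5 + I*√35) = -48627 + I*√35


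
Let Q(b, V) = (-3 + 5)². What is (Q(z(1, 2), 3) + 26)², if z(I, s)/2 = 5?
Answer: 900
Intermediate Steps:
z(I, s) = 10 (z(I, s) = 2*5 = 10)
Q(b, V) = 4 (Q(b, V) = 2² = 4)
(Q(z(1, 2), 3) + 26)² = (4 + 26)² = 30² = 900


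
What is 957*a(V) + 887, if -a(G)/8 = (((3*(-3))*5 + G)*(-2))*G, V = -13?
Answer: 11546135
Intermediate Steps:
a(G) = -8*G*(90 - 2*G) (a(G) = -8*((3*(-3))*5 + G)*(-2)*G = -8*(-9*5 + G)*(-2)*G = -8*(-45 + G)*(-2)*G = -8*(90 - 2*G)*G = -8*G*(90 - 2*G))
957*a(V) + 887 = 957*(16*(-13)*(-45 - 13)) + 887 = 957*(16*(-13)*(-58)) + 887 = 957*12064 + 887 = 11545248 + 887 = 11546135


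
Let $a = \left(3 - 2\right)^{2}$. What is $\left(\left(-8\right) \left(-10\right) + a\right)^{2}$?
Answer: $6561$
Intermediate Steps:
$a = 1$ ($a = 1^{2} = 1$)
$\left(\left(-8\right) \left(-10\right) + a\right)^{2} = \left(\left(-8\right) \left(-10\right) + 1\right)^{2} = \left(80 + 1\right)^{2} = 81^{2} = 6561$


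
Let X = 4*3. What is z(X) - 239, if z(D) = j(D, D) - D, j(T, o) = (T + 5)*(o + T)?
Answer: 157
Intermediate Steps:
j(T, o) = (5 + T)*(T + o)
X = 12
z(D) = 2*D**2 + 9*D (z(D) = (D**2 + 5*D + 5*D + D*D) - D = (D**2 + 5*D + 5*D + D**2) - D = (2*D**2 + 10*D) - D = 2*D**2 + 9*D)
z(X) - 239 = 12*(9 + 2*12) - 239 = 12*(9 + 24) - 239 = 12*33 - 239 = 396 - 239 = 157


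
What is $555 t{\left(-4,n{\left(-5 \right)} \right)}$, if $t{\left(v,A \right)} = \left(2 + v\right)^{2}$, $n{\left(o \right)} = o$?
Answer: $2220$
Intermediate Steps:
$555 t{\left(-4,n{\left(-5 \right)} \right)} = 555 \left(2 - 4\right)^{2} = 555 \left(-2\right)^{2} = 555 \cdot 4 = 2220$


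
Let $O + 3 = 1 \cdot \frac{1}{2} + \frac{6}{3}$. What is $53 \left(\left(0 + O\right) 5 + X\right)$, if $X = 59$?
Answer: $\frac{5989}{2} \approx 2994.5$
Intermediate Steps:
$O = - \frac{1}{2}$ ($O = -3 + \left(1 \cdot \frac{1}{2} + \frac{6}{3}\right) = -3 + \left(1 \cdot \frac{1}{2} + 6 \cdot \frac{1}{3}\right) = -3 + \left(\frac{1}{2} + 2\right) = -3 + \frac{5}{2} = - \frac{1}{2} \approx -0.5$)
$53 \left(\left(0 + O\right) 5 + X\right) = 53 \left(\left(0 - \frac{1}{2}\right) 5 + 59\right) = 53 \left(\left(- \frac{1}{2}\right) 5 + 59\right) = 53 \left(- \frac{5}{2} + 59\right) = 53 \cdot \frac{113}{2} = \frac{5989}{2}$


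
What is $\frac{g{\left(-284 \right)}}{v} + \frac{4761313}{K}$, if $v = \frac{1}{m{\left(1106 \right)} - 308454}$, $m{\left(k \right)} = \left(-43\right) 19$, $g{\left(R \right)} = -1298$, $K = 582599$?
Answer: $\frac{233874910738355}{582599} \approx 4.0143 \cdot 10^{8}$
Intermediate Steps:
$m{\left(k \right)} = -817$
$v = - \frac{1}{309271}$ ($v = \frac{1}{-817 - 308454} = \frac{1}{-309271} = - \frac{1}{309271} \approx -3.2334 \cdot 10^{-6}$)
$\frac{g{\left(-284 \right)}}{v} + \frac{4761313}{K} = - \frac{1298}{- \frac{1}{309271}} + \frac{4761313}{582599} = \left(-1298\right) \left(-309271\right) + 4761313 \cdot \frac{1}{582599} = 401433758 + \frac{4761313}{582599} = \frac{233874910738355}{582599}$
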